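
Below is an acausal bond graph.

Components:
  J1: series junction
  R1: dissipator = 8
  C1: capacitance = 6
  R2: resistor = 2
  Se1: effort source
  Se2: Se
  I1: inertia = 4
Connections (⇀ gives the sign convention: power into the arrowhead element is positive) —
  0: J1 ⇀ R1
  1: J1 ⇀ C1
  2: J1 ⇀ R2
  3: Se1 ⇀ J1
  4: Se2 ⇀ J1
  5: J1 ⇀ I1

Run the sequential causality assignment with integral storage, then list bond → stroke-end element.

β3 stroke→J1  (source Se1 imposes e)
β4 stroke→J1  (source Se2 imposes e)
β1 stroke→J1  (C1 integral (e out))
β5 stroke→I1  (I1: I, integral causality)
β0 stroke→J1  (J1 flow already set via bond 5)
β2 stroke→J1  (J1: bond 5 brought flow, rest push out)

bond 0 →J1
bond 1 →J1
bond 2 →J1
bond 3 →J1
bond 4 →J1
bond 5 →I1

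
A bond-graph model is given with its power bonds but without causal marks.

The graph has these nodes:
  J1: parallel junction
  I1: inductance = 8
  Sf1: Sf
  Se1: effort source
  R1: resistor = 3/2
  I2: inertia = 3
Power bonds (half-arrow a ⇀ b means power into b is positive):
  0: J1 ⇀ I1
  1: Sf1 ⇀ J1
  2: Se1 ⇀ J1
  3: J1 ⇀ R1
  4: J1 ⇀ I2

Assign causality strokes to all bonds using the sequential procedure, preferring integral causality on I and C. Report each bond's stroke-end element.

#0 stroke→I1
#1 stroke→Sf1
#2 stroke→J1
#3 stroke→R1
#4 stroke→I2

b1 stroke→Sf1  (Sf1 fixes flow; stroke at Sf1)
b2 stroke→J1  (Se1 (Se) sets effort on bond)
b0 stroke→I1  (J1 effort already set via bond 2)
b3 stroke→R1  (J1: bond 2 brought effort, rest push out)
b4 stroke→I2  (J1: bond 2 brought effort, rest push out)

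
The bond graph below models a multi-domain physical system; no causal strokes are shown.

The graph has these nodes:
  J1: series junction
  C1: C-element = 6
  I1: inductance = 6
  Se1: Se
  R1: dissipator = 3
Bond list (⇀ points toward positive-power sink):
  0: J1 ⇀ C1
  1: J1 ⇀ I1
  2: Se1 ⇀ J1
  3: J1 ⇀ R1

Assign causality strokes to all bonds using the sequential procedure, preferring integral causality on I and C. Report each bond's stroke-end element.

β2 →J1  (source Se1 imposes e)
β0 →J1  (C1 integral (e out))
β1 →I1  (I1 outputs flow p/I1)
β3 →J1  (J1: bond 1 brought flow, rest push out)

bond 0 stroke→J1
bond 1 stroke→I1
bond 2 stroke→J1
bond 3 stroke→J1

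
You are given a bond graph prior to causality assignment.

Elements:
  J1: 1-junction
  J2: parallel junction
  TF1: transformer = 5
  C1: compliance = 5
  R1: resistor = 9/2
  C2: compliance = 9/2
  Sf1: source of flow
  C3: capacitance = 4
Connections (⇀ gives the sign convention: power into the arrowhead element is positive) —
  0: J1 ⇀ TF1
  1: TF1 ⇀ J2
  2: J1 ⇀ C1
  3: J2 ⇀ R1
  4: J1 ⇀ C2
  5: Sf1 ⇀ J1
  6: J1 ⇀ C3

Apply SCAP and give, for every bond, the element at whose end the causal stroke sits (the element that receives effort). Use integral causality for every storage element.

b5 stroke→Sf1  (Sf1: flow source, stroke at near end)
b0 stroke→J1  (J1 flow already set via bond 5)
b2 stroke→J1  (common-f at J1 fixed by 5)
b4 stroke→J1  (common-f at J1 fixed by 5)
b6 stroke→J1  (1-jn J1 has f-setter on 5)
b1 stroke→TF1  (TF1 one-in-one-out from 0)
b3 stroke→J2  (closing 0-jn rule on J2)

β0 stroke at J1
β1 stroke at TF1
β2 stroke at J1
β3 stroke at J2
β4 stroke at J1
β5 stroke at Sf1
β6 stroke at J1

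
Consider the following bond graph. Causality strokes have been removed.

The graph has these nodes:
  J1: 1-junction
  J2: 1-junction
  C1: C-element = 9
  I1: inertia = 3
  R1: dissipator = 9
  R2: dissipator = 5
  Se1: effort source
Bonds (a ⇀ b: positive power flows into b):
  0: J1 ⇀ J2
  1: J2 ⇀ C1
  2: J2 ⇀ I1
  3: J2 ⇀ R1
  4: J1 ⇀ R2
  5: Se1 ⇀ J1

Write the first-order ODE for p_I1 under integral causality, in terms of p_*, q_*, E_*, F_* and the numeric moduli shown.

dp_I1/dt = E_Se1 - 14*p_I1/3 - q_C1/9

bond 5 →J1  (source Se1 imposes e)
bond 1 →J2  (prefer integral on C1)
bond 2 →I1  (I1: I, integral causality)
bond 0 →J2  (1-jn J2 has f-setter on 2)
bond 3 →J2  (1-jn J2 has f-setter on 2)
bond 4 →J1  (1-jn J1 has f-setter on 0)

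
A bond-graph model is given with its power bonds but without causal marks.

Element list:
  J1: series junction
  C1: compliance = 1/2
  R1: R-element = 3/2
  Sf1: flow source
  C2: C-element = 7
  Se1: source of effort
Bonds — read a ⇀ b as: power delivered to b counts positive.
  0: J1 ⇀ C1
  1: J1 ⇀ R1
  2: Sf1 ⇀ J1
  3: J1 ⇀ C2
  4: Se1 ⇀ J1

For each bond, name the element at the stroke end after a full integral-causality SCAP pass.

β0 stroke at J1
β1 stroke at J1
β2 stroke at Sf1
β3 stroke at J1
β4 stroke at J1

b2 stroke at Sf1  (Sf1 fixes flow; stroke at Sf1)
b4 stroke at J1  (Se1 (Se) sets effort on bond)
b0 stroke at J1  (common-f at J1 fixed by 2)
b1 stroke at J1  (J1 flow already set via bond 2)
b3 stroke at J1  (J1 flow already set via bond 2)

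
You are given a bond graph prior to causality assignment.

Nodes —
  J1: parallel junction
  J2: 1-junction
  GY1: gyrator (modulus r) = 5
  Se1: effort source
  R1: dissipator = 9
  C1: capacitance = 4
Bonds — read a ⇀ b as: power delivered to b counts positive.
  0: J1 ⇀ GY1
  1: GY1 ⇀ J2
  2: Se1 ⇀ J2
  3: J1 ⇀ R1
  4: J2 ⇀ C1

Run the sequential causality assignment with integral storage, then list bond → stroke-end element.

β2 stroke at J2  (Se1 fixes effort; stroke away)
β4 stroke at J2  (C1 integral (e out))
β1 stroke at GY1  (J2: last free bond brings flow in)
β0 stroke at GY1  (GY1: gyrator matches bond 1)
β3 stroke at J1  (J1: last free bond brings effort in)

bond 0 →GY1
bond 1 →GY1
bond 2 →J2
bond 3 →J1
bond 4 →J2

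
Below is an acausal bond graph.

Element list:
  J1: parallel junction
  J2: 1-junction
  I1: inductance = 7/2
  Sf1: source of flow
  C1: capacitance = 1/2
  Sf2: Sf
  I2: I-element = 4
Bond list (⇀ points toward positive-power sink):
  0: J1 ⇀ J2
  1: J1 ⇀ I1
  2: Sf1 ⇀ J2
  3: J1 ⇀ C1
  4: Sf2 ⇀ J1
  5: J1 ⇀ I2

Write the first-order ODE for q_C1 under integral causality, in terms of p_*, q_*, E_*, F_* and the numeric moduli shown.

b2 |Sf1  (source Sf1 imposes f)
b4 |Sf2  (Sf2: flow source, stroke at near end)
b0 |J2  (1-jn J2 has f-setter on 2)
b1 |I1  (I1 integral (f out))
b3 |J1  (C1 integral (e out))
b5 |I2  (J1: bond 3 brought effort, rest push out)

dq_C1/dt = -F_Sf1 + F_Sf2 - 2*p_I1/7 - p_I2/4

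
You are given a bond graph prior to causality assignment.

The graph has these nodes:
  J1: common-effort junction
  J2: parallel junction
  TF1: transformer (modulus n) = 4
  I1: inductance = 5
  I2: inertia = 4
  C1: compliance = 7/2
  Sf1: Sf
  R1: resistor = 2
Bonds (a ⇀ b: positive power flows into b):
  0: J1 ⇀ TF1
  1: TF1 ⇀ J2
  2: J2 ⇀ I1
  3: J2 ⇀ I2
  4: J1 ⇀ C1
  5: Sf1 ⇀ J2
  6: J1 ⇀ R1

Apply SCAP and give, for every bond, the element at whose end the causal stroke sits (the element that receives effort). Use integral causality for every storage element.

β0 stroke at TF1
β1 stroke at J2
β2 stroke at I1
β3 stroke at I2
β4 stroke at J1
β5 stroke at Sf1
β6 stroke at R1

bond 5 stroke at Sf1  (Sf1 fixes flow; stroke at Sf1)
bond 2 stroke at I1  (I1: I, integral causality)
bond 3 stroke at I2  (I2 outputs flow p/I2)
bond 1 stroke at J2  (J2: last free bond brings effort in)
bond 0 stroke at TF1  (through TF1, causality passes straight; one stroke at TF1)
bond 4 stroke at J1  (prefer integral on C1)
bond 6 stroke at R1  (0-jn J1 has e-setter on 4)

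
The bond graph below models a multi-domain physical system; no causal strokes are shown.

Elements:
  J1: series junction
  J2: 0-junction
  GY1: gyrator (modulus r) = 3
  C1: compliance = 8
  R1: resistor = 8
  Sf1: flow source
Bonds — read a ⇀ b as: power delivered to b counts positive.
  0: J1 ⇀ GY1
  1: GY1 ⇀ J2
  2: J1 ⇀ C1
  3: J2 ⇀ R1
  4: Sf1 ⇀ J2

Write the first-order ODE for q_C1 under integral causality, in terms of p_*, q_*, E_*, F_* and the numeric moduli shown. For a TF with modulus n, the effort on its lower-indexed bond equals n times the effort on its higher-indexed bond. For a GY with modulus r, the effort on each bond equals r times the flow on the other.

#4 |Sf1  (Sf1: flow source, stroke at near end)
#2 |J1  (C1 outputs effort q/C1)
#0 |GY1  (J1 needs exactly one f-in)
#1 |GY1  (GY GY1: same side as bond 0)
#3 |J2  (only one effort-in slot at J2)

dq_C1/dt = 8*F_Sf1/3 - q_C1/9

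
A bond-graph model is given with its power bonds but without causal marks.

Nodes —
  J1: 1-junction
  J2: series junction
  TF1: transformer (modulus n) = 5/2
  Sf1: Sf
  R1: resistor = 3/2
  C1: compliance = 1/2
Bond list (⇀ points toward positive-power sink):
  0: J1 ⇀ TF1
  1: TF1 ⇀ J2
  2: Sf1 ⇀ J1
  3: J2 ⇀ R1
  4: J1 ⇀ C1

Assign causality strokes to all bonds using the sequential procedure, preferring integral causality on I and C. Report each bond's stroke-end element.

bond 0 stroke at J1
bond 1 stroke at TF1
bond 2 stroke at Sf1
bond 3 stroke at J2
bond 4 stroke at J1

b2 stroke→Sf1  (source Sf1 imposes f)
b0 stroke→J1  (1-jn J1 has f-setter on 2)
b4 stroke→J1  (J1 flow already set via bond 2)
b1 stroke→TF1  (TF TF1: opposite of bond 0)
b3 stroke→J2  (J2 flow already set via bond 1)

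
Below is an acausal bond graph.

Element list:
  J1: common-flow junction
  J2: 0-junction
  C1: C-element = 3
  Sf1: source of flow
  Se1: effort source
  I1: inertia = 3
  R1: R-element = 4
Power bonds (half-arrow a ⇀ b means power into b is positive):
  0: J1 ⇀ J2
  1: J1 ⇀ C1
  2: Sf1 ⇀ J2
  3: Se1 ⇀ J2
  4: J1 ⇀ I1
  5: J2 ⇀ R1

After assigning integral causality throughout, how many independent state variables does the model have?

2  (C1, I1 all integral)

#2 stroke at Sf1  (Sf1: flow source, stroke at near end)
#3 stroke at J2  (source Se1 imposes e)
#0 stroke at J1  (common-e at J2 fixed by 3)
#5 stroke at R1  (J2 effort already set via bond 3)
#1 stroke at J1  (C1 outputs effort q/C1)
#4 stroke at I1  (closing 1-jn rule on J1)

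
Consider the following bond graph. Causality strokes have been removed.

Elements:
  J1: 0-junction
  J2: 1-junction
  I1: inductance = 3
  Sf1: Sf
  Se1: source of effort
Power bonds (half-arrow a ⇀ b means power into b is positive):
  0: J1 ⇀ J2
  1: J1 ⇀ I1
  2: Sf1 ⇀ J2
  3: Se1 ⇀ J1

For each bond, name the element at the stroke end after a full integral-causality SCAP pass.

#2 stroke→Sf1  (Sf1: flow source, stroke at near end)
#3 stroke→J1  (Se1 fixes effort; stroke away)
#0 stroke→J2  (J1 effort already set via bond 3)
#1 stroke→I1  (0-jn J1 has e-setter on 3)

bond 0 →J2
bond 1 →I1
bond 2 →Sf1
bond 3 →J1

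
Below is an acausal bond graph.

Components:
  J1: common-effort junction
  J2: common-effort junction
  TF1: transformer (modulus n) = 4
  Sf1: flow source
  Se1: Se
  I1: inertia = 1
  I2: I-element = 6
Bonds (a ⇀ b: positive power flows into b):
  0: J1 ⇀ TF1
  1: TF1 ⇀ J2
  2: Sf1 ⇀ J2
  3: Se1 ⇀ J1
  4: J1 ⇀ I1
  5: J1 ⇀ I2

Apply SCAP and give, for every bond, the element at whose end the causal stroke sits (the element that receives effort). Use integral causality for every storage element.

b0 stroke at TF1
b1 stroke at J2
b2 stroke at Sf1
b3 stroke at J1
b4 stroke at I1
b5 stroke at I2

#2 stroke→Sf1  (Sf1 fixes flow; stroke at Sf1)
#3 stroke→J1  (Se1: effort source, stroke at far end)
#0 stroke→TF1  (J1: bond 3 brought effort, rest push out)
#4 stroke→I1  (J1 effort already set via bond 3)
#5 stroke→I2  (J1: bond 3 brought effort, rest push out)
#1 stroke→J2  (J2 needs exactly one e-in)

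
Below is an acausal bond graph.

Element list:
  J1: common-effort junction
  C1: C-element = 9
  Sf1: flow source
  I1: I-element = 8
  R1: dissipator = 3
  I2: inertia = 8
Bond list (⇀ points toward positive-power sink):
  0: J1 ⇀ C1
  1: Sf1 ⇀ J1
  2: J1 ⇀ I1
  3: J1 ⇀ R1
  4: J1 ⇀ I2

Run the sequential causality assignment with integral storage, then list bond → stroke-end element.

β1 →Sf1  (Sf1: flow source, stroke at near end)
β0 →J1  (C1: C, integral causality)
β2 →I1  (0-jn J1 has e-setter on 0)
β3 →R1  (J1 effort already set via bond 0)
β4 →I2  (J1: bond 0 brought effort, rest push out)

#0 stroke at J1
#1 stroke at Sf1
#2 stroke at I1
#3 stroke at R1
#4 stroke at I2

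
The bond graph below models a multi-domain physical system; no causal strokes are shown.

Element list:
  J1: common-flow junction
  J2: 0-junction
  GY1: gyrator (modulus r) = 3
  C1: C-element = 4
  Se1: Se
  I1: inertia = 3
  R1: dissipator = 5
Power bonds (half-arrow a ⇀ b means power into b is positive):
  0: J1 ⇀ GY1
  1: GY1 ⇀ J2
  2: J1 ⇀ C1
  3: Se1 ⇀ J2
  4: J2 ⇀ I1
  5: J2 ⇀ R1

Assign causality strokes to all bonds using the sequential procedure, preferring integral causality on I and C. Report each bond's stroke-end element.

b0 |GY1
b1 |GY1
b2 |J1
b3 |J2
b4 |I1
b5 |R1

b3 →J2  (Se1: effort source, stroke at far end)
b1 →GY1  (J2 effort already set via bond 3)
b4 →I1  (0-jn J2 has e-setter on 3)
b5 →R1  (J2: bond 3 brought effort, rest push out)
b0 →GY1  (through GY1, causality inverts; strokes same side of GY1)
b2 →J1  (1-jn J1 has f-setter on 0)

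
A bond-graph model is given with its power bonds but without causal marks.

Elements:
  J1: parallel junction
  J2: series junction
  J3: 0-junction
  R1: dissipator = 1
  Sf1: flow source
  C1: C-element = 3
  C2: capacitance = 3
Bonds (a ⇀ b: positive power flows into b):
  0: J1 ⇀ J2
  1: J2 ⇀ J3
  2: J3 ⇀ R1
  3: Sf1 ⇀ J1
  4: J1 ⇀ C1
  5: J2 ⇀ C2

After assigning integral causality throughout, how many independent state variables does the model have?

2  (C1, C2 all integral)

#3 →Sf1  (Sf1 fixes flow; stroke at Sf1)
#4 →J1  (prefer integral on C1)
#0 →J2  (J1 effort already set via bond 4)
#5 →J2  (prefer integral on C2)
#1 →J3  (J2: last free bond brings flow in)
#2 →R1  (common-e at J3 fixed by 1)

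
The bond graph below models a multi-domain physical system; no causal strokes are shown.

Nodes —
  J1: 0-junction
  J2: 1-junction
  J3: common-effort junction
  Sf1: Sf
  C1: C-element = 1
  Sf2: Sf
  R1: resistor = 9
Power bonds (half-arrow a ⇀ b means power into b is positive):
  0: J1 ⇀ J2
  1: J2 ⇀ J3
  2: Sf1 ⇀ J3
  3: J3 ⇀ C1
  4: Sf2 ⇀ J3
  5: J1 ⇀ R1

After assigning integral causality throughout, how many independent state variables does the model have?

1  (C1 all integral)

b2 |Sf1  (source Sf1 imposes f)
b4 |Sf2  (Sf2 fixes flow; stroke at Sf2)
b3 |J3  (prefer integral on C1)
b1 |J2  (J3: bond 3 brought effort, rest push out)
b0 |J1  (closing 1-jn rule on J2)
b5 |R1  (J1: bond 0 brought effort, rest push out)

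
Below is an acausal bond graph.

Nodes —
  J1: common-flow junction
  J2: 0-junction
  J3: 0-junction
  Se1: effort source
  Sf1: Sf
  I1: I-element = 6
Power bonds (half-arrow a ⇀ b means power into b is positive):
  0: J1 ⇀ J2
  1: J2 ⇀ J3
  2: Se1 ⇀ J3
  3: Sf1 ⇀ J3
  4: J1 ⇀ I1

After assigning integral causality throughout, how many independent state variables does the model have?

1  (I1 all integral)

β2 stroke→J3  (Se1 fixes effort; stroke away)
β3 stroke→Sf1  (Sf1 (Sf) sets flow on bond)
β1 stroke→J2  (J3 effort already set via bond 2)
β0 stroke→J1  (J2 effort already set via bond 1)
β4 stroke→I1  (only one flow-in slot at J1)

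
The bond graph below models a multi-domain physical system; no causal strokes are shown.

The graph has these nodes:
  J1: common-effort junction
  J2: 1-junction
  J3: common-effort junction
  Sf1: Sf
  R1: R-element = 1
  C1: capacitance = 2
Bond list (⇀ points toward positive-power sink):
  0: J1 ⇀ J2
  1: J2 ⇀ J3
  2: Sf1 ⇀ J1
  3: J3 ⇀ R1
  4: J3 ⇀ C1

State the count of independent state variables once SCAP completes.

b2 stroke at Sf1  (Sf1 (Sf) sets flow on bond)
b0 stroke at J1  (J1 needs exactly one e-in)
b1 stroke at J2  (J2 flow already set via bond 0)
b4 stroke at J3  (C1 integral (e out))
b3 stroke at R1  (0-jn J3 has e-setter on 4)

1  (C1 all integral)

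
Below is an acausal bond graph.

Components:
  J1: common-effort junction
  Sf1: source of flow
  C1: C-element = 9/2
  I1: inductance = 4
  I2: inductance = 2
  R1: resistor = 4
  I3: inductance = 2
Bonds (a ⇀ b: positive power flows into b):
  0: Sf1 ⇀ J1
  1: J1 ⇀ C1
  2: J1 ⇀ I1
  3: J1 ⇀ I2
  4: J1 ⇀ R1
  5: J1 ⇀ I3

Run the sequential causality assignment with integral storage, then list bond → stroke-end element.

β0 |Sf1  (Sf1: flow source, stroke at near end)
β1 |J1  (prefer integral on C1)
β2 |I1  (0-jn J1 has e-setter on 1)
β3 |I2  (0-jn J1 has e-setter on 1)
β4 |R1  (J1 effort already set via bond 1)
β5 |I3  (0-jn J1 has e-setter on 1)

b0 |Sf1
b1 |J1
b2 |I1
b3 |I2
b4 |R1
b5 |I3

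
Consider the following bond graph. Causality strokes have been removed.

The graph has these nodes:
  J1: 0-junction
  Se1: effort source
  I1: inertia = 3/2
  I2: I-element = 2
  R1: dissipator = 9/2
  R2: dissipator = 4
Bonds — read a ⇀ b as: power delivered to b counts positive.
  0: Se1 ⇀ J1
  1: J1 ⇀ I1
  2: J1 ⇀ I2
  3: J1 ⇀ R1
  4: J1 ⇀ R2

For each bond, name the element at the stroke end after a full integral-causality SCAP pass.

bond 0 stroke→J1  (Se1 fixes effort; stroke away)
bond 1 stroke→I1  (0-jn J1 has e-setter on 0)
bond 2 stroke→I2  (0-jn J1 has e-setter on 0)
bond 3 stroke→R1  (J1 effort already set via bond 0)
bond 4 stroke→R2  (J1 effort already set via bond 0)

β0 stroke→J1
β1 stroke→I1
β2 stroke→I2
β3 stroke→R1
β4 stroke→R2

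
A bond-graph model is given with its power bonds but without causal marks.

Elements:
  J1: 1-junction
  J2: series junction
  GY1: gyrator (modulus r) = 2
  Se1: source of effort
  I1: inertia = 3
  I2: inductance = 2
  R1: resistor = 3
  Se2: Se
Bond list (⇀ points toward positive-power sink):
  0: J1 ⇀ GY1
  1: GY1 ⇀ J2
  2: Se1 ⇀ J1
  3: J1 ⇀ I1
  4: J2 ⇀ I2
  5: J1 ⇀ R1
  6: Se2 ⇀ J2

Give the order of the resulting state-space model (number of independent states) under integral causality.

2  (I1, I2 all integral)

bond 2 |J1  (Se1 fixes effort; stroke away)
bond 6 |J2  (source Se2 imposes e)
bond 3 |I1  (I1: I, integral causality)
bond 0 |J1  (J1 flow already set via bond 3)
bond 5 |J1  (common-f at J1 fixed by 3)
bond 1 |J2  (GY1: gyrator matches bond 0)
bond 4 |I2  (closing 1-jn rule on J2)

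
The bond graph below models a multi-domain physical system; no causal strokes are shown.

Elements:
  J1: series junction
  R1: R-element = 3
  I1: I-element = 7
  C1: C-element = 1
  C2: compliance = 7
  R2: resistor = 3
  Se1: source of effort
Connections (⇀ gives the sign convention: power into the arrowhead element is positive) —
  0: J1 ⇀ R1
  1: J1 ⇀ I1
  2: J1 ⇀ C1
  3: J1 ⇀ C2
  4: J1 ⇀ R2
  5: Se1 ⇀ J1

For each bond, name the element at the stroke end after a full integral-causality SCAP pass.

#0 →J1
#1 →I1
#2 →J1
#3 →J1
#4 →J1
#5 →J1

b5 stroke at J1  (Se1 fixes effort; stroke away)
b1 stroke at I1  (I1 outputs flow p/I1)
b0 stroke at J1  (J1: bond 1 brought flow, rest push out)
b2 stroke at J1  (J1 flow already set via bond 1)
b3 stroke at J1  (J1 flow already set via bond 1)
b4 stroke at J1  (J1 flow already set via bond 1)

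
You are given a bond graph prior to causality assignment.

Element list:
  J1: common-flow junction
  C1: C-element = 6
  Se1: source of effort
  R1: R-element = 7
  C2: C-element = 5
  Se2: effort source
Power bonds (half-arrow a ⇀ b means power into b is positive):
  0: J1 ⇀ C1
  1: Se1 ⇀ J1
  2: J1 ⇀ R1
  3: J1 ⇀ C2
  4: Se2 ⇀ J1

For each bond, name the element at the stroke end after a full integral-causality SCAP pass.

b0 stroke→J1
b1 stroke→J1
b2 stroke→R1
b3 stroke→J1
b4 stroke→J1

#1 stroke→J1  (Se1 fixes effort; stroke away)
#4 stroke→J1  (Se2 fixes effort; stroke away)
#0 stroke→J1  (C1: C, integral causality)
#3 stroke→J1  (prefer integral on C2)
#2 stroke→R1  (J1: last free bond brings flow in)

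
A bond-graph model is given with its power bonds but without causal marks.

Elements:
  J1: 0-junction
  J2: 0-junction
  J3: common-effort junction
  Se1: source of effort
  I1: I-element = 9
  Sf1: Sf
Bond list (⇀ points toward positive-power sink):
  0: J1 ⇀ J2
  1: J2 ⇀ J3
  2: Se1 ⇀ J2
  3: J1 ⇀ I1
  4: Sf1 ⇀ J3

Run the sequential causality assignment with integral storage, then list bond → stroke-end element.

bond 0 stroke at J1
bond 1 stroke at J3
bond 2 stroke at J2
bond 3 stroke at I1
bond 4 stroke at Sf1

bond 2 stroke at J2  (Se1: effort source, stroke at far end)
bond 4 stroke at Sf1  (Sf1: flow source, stroke at near end)
bond 0 stroke at J1  (J2 effort already set via bond 2)
bond 1 stroke at J3  (J2: bond 2 brought effort, rest push out)
bond 3 stroke at I1  (J1 effort already set via bond 0)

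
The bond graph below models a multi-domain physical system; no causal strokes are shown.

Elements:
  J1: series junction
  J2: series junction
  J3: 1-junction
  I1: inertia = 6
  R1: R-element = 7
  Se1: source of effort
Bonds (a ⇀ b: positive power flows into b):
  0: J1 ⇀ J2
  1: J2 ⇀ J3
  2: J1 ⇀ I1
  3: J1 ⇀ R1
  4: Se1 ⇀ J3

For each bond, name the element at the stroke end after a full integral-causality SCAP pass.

#4 |J3  (Se1 fixes effort; stroke away)
#1 |J2  (only one flow-in slot at J3)
#0 |J1  (only one flow-in slot at J2)
#2 |I1  (I1 outputs flow p/I1)
#3 |J1  (J1: bond 2 brought flow, rest push out)

β0 stroke→J1
β1 stroke→J2
β2 stroke→I1
β3 stroke→J1
β4 stroke→J3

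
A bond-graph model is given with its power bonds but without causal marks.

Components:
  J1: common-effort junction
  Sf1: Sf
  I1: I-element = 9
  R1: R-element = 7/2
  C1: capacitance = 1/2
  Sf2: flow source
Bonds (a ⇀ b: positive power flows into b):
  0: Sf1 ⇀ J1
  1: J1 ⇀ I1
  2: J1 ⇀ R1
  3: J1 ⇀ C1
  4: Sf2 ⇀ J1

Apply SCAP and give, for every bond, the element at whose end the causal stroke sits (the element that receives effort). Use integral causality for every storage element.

#0 stroke at Sf1  (Sf1 (Sf) sets flow on bond)
#4 stroke at Sf2  (Sf2: flow source, stroke at near end)
#1 stroke at I1  (I1 outputs flow p/I1)
#3 stroke at J1  (C1 integral (e out))
#2 stroke at R1  (J1 effort already set via bond 3)

β0 stroke→Sf1
β1 stroke→I1
β2 stroke→R1
β3 stroke→J1
β4 stroke→Sf2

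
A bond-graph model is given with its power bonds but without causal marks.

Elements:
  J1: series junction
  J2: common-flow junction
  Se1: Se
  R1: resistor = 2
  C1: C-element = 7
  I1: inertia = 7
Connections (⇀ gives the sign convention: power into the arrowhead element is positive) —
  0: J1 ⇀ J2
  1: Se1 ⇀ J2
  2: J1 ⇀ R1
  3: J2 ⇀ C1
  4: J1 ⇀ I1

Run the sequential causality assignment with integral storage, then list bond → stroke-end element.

bond 1 |J2  (Se1 (Se) sets effort on bond)
bond 3 |J2  (C1: C, integral causality)
bond 0 |J1  (J2 needs exactly one f-in)
bond 4 |I1  (I1 integral (f out))
bond 2 |J1  (common-f at J1 fixed by 4)

b0 stroke at J1
b1 stroke at J2
b2 stroke at J1
b3 stroke at J2
b4 stroke at I1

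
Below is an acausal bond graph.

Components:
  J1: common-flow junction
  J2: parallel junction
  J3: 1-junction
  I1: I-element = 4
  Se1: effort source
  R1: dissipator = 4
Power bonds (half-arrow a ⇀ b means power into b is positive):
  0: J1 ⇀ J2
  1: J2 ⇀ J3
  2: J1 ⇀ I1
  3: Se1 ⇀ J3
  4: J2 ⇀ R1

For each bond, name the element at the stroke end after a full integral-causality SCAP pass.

β0 stroke→J1
β1 stroke→J2
β2 stroke→I1
β3 stroke→J3
β4 stroke→R1

bond 3 →J3  (Se1 fixes effort; stroke away)
bond 1 →J2  (only one flow-in slot at J3)
bond 0 →J1  (common-e at J2 fixed by 1)
bond 4 →R1  (0-jn J2 has e-setter on 1)
bond 2 →I1  (closing 1-jn rule on J1)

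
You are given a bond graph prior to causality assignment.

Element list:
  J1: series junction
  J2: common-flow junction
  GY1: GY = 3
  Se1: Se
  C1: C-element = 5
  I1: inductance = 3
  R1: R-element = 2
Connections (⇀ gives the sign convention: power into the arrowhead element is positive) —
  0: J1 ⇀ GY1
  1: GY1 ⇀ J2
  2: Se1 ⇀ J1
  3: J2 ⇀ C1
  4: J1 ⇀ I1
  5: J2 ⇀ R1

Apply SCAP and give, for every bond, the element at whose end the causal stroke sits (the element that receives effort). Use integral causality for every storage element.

b0 |J1
b1 |J2
b2 |J1
b3 |J2
b4 |I1
b5 |R1

#2 |J1  (source Se1 imposes e)
#3 |J2  (prefer integral on C1)
#4 |I1  (prefer integral on I1)
#0 |J1  (J1 flow already set via bond 4)
#1 |J2  (GY GY1: same side as bond 0)
#5 |R1  (only one flow-in slot at J2)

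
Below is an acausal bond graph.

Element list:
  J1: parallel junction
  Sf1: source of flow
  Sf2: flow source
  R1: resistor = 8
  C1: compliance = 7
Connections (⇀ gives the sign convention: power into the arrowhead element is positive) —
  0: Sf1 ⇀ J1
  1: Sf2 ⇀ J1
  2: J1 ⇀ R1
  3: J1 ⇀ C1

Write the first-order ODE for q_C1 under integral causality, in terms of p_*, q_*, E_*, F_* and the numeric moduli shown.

β0 stroke→Sf1  (Sf1 (Sf) sets flow on bond)
β1 stroke→Sf2  (source Sf2 imposes f)
β3 stroke→J1  (C1: C, integral causality)
β2 stroke→R1  (common-e at J1 fixed by 3)

dq_C1/dt = F_Sf1 + F_Sf2 - q_C1/56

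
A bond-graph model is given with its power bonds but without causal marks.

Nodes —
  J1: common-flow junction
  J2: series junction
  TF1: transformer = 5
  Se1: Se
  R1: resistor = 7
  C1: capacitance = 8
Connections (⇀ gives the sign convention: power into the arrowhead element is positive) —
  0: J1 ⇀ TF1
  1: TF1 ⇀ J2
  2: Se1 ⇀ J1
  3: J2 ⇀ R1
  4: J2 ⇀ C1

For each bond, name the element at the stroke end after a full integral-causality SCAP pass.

β0 stroke→TF1
β1 stroke→J2
β2 stroke→J1
β3 stroke→R1
β4 stroke→J2

bond 2 →J1  (Se1 (Se) sets effort on bond)
bond 0 →TF1  (closing 1-jn rule on J1)
bond 1 →J2  (TF1 one-in-one-out from 0)
bond 4 →J2  (C1 outputs effort q/C1)
bond 3 →R1  (J2 needs exactly one f-in)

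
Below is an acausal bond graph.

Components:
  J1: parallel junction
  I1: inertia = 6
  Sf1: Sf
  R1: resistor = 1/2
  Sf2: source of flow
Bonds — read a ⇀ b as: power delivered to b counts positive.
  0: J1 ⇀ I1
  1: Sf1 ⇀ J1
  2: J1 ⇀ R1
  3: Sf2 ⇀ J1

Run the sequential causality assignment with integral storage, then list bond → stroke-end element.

#0 stroke→I1
#1 stroke→Sf1
#2 stroke→J1
#3 stroke→Sf2

bond 1 stroke→Sf1  (source Sf1 imposes f)
bond 3 stroke→Sf2  (Sf2: flow source, stroke at near end)
bond 0 stroke→I1  (I1 outputs flow p/I1)
bond 2 stroke→J1  (closing 0-jn rule on J1)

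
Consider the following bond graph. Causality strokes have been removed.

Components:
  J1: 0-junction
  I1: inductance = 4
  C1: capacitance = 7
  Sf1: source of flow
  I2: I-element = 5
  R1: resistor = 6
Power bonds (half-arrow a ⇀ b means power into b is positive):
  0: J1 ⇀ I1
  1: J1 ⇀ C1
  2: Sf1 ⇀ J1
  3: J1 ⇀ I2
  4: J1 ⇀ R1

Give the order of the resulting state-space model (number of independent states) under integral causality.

#2 →Sf1  (Sf1 (Sf) sets flow on bond)
#0 →I1  (I1 integral (f out))
#1 →J1  (C1 integral (e out))
#3 →I2  (0-jn J1 has e-setter on 1)
#4 →R1  (0-jn J1 has e-setter on 1)

3  (C1, I1, I2 all integral)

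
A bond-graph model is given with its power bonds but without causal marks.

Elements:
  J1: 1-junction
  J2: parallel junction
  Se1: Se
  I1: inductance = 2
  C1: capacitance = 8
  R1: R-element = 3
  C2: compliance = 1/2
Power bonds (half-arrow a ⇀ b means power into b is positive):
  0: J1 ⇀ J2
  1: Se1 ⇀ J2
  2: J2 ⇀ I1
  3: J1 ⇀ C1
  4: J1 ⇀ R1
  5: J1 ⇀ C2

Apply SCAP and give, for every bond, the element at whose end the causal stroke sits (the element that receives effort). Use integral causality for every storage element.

bond 1 |J2  (source Se1 imposes e)
bond 0 |J1  (J2: bond 1 brought effort, rest push out)
bond 2 |I1  (J2: bond 1 brought effort, rest push out)
bond 3 |J1  (prefer integral on C1)
bond 5 |J1  (C2 outputs effort q/C2)
bond 4 |R1  (closing 1-jn rule on J1)

β0 |J1
β1 |J2
β2 |I1
β3 |J1
β4 |R1
β5 |J1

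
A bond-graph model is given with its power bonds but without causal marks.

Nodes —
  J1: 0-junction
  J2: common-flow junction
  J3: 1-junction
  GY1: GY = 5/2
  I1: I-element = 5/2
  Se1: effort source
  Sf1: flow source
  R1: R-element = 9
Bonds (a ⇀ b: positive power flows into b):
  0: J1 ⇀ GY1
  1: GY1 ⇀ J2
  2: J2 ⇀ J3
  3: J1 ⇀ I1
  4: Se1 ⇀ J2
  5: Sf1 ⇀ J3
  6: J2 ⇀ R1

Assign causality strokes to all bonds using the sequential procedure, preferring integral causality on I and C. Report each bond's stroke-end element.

bond 4 →J2  (Se1 fixes effort; stroke away)
bond 5 →Sf1  (source Sf1 imposes f)
bond 2 →J3  (common-f at J3 fixed by 5)
bond 1 →J2  (1-jn J2 has f-setter on 2)
bond 6 →J2  (common-f at J2 fixed by 2)
bond 0 →J1  (GY1 both-in/both-out from 1)
bond 3 →I1  (J1 effort already set via bond 0)

b0 stroke at J1
b1 stroke at J2
b2 stroke at J3
b3 stroke at I1
b4 stroke at J2
b5 stroke at Sf1
b6 stroke at J2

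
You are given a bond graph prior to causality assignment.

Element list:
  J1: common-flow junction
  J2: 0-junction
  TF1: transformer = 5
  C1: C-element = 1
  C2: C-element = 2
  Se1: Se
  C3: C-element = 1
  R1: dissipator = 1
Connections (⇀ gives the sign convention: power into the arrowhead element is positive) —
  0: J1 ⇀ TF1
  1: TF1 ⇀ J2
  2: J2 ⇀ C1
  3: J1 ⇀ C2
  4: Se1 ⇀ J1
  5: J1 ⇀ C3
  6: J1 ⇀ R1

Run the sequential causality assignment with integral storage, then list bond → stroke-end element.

#0 stroke at J1
#1 stroke at TF1
#2 stroke at J2
#3 stroke at J1
#4 stroke at J1
#5 stroke at J1
#6 stroke at R1

b4 stroke at J1  (Se1 fixes effort; stroke away)
b2 stroke at J2  (prefer integral on C1)
b1 stroke at TF1  (common-e at J2 fixed by 2)
b0 stroke at J1  (TF1 one-in-one-out from 1)
b3 stroke at J1  (prefer integral on C2)
b5 stroke at J1  (C3 integral (e out))
b6 stroke at R1  (J1: last free bond brings flow in)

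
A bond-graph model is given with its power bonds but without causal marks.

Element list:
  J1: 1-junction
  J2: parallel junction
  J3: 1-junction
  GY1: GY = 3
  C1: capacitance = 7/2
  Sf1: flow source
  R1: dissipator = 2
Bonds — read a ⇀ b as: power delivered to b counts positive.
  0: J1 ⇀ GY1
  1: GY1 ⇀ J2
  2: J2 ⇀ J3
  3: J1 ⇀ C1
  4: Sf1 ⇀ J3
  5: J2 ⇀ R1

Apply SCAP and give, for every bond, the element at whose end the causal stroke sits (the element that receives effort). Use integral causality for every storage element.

#0 →GY1
#1 →GY1
#2 →J3
#3 →J1
#4 →Sf1
#5 →J2

b4 →Sf1  (source Sf1 imposes f)
b2 →J3  (J3: bond 4 brought flow, rest push out)
b3 →J1  (prefer integral on C1)
b0 →GY1  (J1 needs exactly one f-in)
b1 →GY1  (GY1 both-in/both-out from 0)
b5 →J2  (J2: last free bond brings effort in)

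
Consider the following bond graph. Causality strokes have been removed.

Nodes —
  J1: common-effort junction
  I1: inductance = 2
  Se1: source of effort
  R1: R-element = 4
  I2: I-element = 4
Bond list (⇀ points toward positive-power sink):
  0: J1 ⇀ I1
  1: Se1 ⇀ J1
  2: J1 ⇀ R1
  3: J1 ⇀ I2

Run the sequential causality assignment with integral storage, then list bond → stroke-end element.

β0 stroke→I1
β1 stroke→J1
β2 stroke→R1
β3 stroke→I2

bond 1 →J1  (Se1 fixes effort; stroke away)
bond 0 →I1  (J1 effort already set via bond 1)
bond 2 →R1  (0-jn J1 has e-setter on 1)
bond 3 →I2  (common-e at J1 fixed by 1)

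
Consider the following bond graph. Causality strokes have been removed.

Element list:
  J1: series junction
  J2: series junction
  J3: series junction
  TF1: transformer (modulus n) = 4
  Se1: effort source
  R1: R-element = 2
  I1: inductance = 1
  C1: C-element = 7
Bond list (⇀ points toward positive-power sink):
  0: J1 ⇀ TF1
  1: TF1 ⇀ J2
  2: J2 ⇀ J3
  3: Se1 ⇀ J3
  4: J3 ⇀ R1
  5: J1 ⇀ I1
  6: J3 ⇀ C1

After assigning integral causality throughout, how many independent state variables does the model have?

2  (C1, I1 all integral)

#3 stroke at J3  (Se1: effort source, stroke at far end)
#5 stroke at I1  (I1 integral (f out))
#0 stroke at J1  (J1: bond 5 brought flow, rest push out)
#1 stroke at TF1  (TF TF1: opposite of bond 0)
#2 stroke at J2  (1-jn J2 has f-setter on 1)
#4 stroke at J3  (J3: bond 2 brought flow, rest push out)
#6 stroke at J3  (J3: bond 2 brought flow, rest push out)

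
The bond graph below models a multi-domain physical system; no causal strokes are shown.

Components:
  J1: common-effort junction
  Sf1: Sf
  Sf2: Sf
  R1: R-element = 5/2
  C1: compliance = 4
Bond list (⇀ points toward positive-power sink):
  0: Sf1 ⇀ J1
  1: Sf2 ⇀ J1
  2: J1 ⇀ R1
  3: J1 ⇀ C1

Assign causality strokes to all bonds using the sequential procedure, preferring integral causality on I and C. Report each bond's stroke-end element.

#0 |Sf1
#1 |Sf2
#2 |R1
#3 |J1

bond 0 →Sf1  (source Sf1 imposes f)
bond 1 →Sf2  (Sf2 (Sf) sets flow on bond)
bond 3 →J1  (prefer integral on C1)
bond 2 →R1  (0-jn J1 has e-setter on 3)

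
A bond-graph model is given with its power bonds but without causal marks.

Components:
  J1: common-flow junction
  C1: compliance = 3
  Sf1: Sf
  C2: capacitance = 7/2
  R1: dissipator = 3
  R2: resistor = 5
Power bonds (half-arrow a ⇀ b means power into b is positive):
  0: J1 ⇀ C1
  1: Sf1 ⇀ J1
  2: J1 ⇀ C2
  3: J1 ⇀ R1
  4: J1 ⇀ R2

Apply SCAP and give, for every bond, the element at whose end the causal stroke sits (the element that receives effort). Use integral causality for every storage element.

bond 0 stroke→J1
bond 1 stroke→Sf1
bond 2 stroke→J1
bond 3 stroke→J1
bond 4 stroke→J1

β1 →Sf1  (Sf1 fixes flow; stroke at Sf1)
β0 →J1  (J1 flow already set via bond 1)
β2 →J1  (J1 flow already set via bond 1)
β3 →J1  (J1: bond 1 brought flow, rest push out)
β4 →J1  (common-f at J1 fixed by 1)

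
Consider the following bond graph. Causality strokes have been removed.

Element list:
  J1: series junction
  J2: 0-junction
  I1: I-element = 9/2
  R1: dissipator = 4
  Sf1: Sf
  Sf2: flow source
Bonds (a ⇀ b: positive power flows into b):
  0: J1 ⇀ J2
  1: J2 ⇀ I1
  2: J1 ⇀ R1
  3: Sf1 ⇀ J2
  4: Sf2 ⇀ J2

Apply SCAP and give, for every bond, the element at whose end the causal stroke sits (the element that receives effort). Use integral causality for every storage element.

bond 3 stroke→Sf1  (Sf1: flow source, stroke at near end)
bond 4 stroke→Sf2  (Sf2: flow source, stroke at near end)
bond 1 stroke→I1  (I1 integral (f out))
bond 0 stroke→J2  (J2: last free bond brings effort in)
bond 2 stroke→J1  (J1: bond 0 brought flow, rest push out)

bond 0 stroke→J2
bond 1 stroke→I1
bond 2 stroke→J1
bond 3 stroke→Sf1
bond 4 stroke→Sf2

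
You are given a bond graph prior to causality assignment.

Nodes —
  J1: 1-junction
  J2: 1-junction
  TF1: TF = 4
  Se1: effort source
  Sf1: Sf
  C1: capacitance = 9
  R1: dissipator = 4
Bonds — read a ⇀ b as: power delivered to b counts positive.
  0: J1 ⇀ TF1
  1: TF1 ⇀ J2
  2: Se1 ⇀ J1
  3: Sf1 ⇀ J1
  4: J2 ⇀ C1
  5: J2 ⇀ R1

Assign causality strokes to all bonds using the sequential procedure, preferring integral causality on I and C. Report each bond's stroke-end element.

β2 stroke→J1  (Se1: effort source, stroke at far end)
β3 stroke→Sf1  (Sf1 (Sf) sets flow on bond)
β0 stroke→J1  (J1: bond 3 brought flow, rest push out)
β1 stroke→TF1  (through TF1, causality passes straight; one stroke at TF1)
β4 stroke→J2  (1-jn J2 has f-setter on 1)
β5 stroke→J2  (J2: bond 1 brought flow, rest push out)

bond 0 →J1
bond 1 →TF1
bond 2 →J1
bond 3 →Sf1
bond 4 →J2
bond 5 →J2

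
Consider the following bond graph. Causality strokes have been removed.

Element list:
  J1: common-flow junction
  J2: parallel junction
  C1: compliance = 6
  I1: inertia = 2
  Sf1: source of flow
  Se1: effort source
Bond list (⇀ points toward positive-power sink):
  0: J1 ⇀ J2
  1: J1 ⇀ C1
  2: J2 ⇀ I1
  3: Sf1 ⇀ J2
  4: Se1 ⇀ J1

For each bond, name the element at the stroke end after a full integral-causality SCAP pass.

b3 |Sf1  (source Sf1 imposes f)
b4 |J1  (Se1 fixes effort; stroke away)
b1 |J1  (C1 integral (e out))
b0 |J2  (J1: last free bond brings flow in)
b2 |I1  (J2 effort already set via bond 0)

#0 →J2
#1 →J1
#2 →I1
#3 →Sf1
#4 →J1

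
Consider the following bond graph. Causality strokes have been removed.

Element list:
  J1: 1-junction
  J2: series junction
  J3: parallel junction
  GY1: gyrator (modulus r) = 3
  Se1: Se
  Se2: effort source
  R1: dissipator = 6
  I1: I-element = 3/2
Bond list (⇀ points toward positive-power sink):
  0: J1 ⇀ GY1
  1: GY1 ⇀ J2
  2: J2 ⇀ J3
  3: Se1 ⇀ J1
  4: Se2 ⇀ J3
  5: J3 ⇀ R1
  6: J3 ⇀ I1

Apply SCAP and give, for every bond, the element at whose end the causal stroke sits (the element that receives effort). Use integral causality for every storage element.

#0 stroke→GY1
#1 stroke→GY1
#2 stroke→J2
#3 stroke→J1
#4 stroke→J3
#5 stroke→R1
#6 stroke→I1

bond 3 →J1  (source Se1 imposes e)
bond 4 →J3  (Se2 (Se) sets effort on bond)
bond 0 →GY1  (J1 needs exactly one f-in)
bond 2 →J2  (J3: bond 4 brought effort, rest push out)
bond 5 →R1  (common-e at J3 fixed by 4)
bond 6 →I1  (J3: bond 4 brought effort, rest push out)
bond 1 →GY1  (GY1: gyrator matches bond 0)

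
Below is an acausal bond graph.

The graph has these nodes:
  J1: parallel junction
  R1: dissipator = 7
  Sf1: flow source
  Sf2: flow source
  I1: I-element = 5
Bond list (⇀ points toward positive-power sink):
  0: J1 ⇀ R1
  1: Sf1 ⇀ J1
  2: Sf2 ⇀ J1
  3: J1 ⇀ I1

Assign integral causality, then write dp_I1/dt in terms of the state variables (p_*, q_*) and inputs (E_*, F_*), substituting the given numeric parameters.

dp_I1/dt = 7*F_Sf1 + 7*F_Sf2 - 7*p_I1/5

bond 1 stroke at Sf1  (source Sf1 imposes f)
bond 2 stroke at Sf2  (Sf2 (Sf) sets flow on bond)
bond 3 stroke at I1  (I1 integral (f out))
bond 0 stroke at J1  (J1: last free bond brings effort in)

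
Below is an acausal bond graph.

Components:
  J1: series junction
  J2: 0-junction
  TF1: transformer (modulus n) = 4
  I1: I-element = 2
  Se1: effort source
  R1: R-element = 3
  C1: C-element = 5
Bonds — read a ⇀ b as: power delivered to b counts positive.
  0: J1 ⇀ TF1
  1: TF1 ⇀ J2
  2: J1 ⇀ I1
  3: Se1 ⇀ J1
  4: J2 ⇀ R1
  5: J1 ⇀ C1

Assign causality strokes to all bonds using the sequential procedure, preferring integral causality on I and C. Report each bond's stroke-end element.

b0 →J1
b1 →TF1
b2 →I1
b3 →J1
b4 →J2
b5 →J1

bond 3 →J1  (source Se1 imposes e)
bond 2 →I1  (I1: I, integral causality)
bond 0 →J1  (common-f at J1 fixed by 2)
bond 5 →J1  (J1: bond 2 brought flow, rest push out)
bond 1 →TF1  (through TF1, causality passes straight; one stroke at TF1)
bond 4 →J2  (J2: last free bond brings effort in)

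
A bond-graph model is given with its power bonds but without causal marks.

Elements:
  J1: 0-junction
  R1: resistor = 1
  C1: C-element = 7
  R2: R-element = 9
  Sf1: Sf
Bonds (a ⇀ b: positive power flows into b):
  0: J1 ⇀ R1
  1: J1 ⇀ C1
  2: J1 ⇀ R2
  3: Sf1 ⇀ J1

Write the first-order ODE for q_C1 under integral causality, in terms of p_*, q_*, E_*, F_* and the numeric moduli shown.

bond 3 →Sf1  (source Sf1 imposes f)
bond 1 →J1  (prefer integral on C1)
bond 0 →R1  (J1: bond 1 brought effort, rest push out)
bond 2 →R2  (J1 effort already set via bond 1)

dq_C1/dt = F_Sf1 - 10*q_C1/63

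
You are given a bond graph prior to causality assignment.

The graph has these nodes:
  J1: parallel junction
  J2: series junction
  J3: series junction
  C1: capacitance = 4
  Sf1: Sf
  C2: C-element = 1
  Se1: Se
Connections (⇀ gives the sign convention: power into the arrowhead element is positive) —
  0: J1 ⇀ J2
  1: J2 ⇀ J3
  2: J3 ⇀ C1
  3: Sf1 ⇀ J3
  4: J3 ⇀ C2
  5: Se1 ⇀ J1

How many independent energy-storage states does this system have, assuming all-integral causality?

2  (C1, C2 all integral)

b3 stroke→Sf1  (Sf1: flow source, stroke at near end)
b5 stroke→J1  (Se1: effort source, stroke at far end)
b0 stroke→J2  (J1: bond 5 brought effort, rest push out)
b1 stroke→J3  (J2 needs exactly one f-in)
b2 stroke→J3  (J3: bond 3 brought flow, rest push out)
b4 stroke→J3  (1-jn J3 has f-setter on 3)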